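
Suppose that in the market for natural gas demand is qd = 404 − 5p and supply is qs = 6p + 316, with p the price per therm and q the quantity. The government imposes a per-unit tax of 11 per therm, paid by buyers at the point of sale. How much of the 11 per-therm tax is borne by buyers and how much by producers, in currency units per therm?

Without the tax, 404 − 5p = 6p + 316 gives 11p = 88, so p* = 8 and q* = 364.
With the tax collected from buyers, demand (in seller-price terms) shifts: qd = 404 − 5(p + 11).
Solving gives q = 334 with buyers paying 14 and producers receiving 3 (the 11 wedge).
Burden on buyers: 6; on producers: 5. (They sum to 11.)

Buyers bear 6 per therm; producers bear 5 per therm.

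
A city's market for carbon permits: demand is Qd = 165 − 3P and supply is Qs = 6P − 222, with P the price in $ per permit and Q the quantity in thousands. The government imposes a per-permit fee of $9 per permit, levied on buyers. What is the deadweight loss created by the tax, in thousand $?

Without the tax, 165 − 3P = 6P − 222 gives 9P = 387, so P* = $43 and Q* = 36.
With the tax collected from buyers, demand (in seller-price terms) shifts: Qd = 165 − 3(P + 9).
New equilibrium: buyers pay $49, sellers receive $40, Q = 18. (Wedge: Pb − Ps = 9.)
Quantity falls by |ΔQ| = |36 − 18| = 18.
DWL = ½ · t · |ΔQ| = ½ · 9 · 18 = $81.

Deadweight loss = $81 thousand.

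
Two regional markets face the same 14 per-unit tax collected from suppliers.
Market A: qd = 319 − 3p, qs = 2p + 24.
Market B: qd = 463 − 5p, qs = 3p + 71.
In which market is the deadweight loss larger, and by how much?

Market A: pre-tax p* = 59, q* = 142; post-tax q = 125.2; deadweight loss = 117.6.
Market B: pre-tax p* = 49, q* = 218; post-tax q = 191.75; deadweight loss = 183.75.
Difference: 117.6 vs 183.75 → market B is larger by 66.15.

Market B, by 66.15.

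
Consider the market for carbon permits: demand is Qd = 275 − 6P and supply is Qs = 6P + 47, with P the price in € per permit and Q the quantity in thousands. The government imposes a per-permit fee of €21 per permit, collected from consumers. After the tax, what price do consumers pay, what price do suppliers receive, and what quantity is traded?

Consumers pay €29.5; suppliers receive €8.5; quantity = 98.

Without the tax, 275 − 6P = 6P + 47 gives 12P = 228, so P* = €19 and Q* = 161.
With the tax collected from consumers, demand (in seller-price terms) shifts: Qd = 275 − 6(P + 21).
New equilibrium: consumers pay €29.5, suppliers receive €8.5, Q = 98. (Wedge: Pb − Ps = 21.)
The less price-elastic side of the market bears the larger share of a per-unit tax.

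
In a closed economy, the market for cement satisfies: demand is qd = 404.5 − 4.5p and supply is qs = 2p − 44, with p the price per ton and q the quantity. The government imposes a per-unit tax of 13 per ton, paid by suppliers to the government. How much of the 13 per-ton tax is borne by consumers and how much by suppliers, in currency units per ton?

Before the tax: set 404.5 − 4.5p = 2p − 44 → p* = 69, q* = 94.
With the tax collected from suppliers, supply shifts: qs = 2(p − 13) − 44.
New equilibrium: consumers pay 73, suppliers receive 60, q = 76. (Wedge: pb − ps = 13.)
Burden on consumers: 4; on suppliers: 9. (They sum to 13.)

Consumers bear 4 per ton; suppliers bear 9 per ton.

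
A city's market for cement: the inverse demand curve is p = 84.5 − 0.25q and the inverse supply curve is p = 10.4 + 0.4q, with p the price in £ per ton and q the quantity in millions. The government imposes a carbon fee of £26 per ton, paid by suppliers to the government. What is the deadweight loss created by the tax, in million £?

Inverting to q(p) form: qd = 338 − 4p; qs = 2.5p − 26.
Before the tax: set 338 − 4p = 2.5p − 26 → p* = £56, q* = 114.
With the tax collected from suppliers, supply shifts: qs = 2.5(p − 26) − 26.
New equilibrium: buyers pay £66, suppliers receive £40, q = 74. (Wedge: pb − ps = 26.)
Quantity falls by |ΔQ| = |114 − 74| = 40.
DWL = ½ · t · |ΔQ| = ½ · 26 · 40 = £520.

Deadweight loss = £520 million.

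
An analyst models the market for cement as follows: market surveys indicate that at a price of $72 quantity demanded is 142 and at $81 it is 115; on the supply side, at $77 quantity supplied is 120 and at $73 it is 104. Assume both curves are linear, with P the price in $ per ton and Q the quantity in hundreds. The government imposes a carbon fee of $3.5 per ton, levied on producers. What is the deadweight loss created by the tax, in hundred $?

Deadweight loss = $10.5 hundred.

Demand slope: (115 − 142)/(81 − 72) = -3, so Qd = 358 − 3P.
Supply slope: (104 − 120)/(73 − 77) = 4, so Qs = 4P − 188.
Without the tax, 358 − 3P = 4P − 188 gives 7P = 546, so P* = $78 and Q* = 124.
With the tax collected from producers, supply shifts: Qs = 4(P − 3.5) − 188.
New equilibrium: buyers pay $80, producers receive $76.5, Q = 118. (Wedge: Pb − Ps = 3.5.)
Quantity falls by |ΔQ| = |124 − 118| = 6.
DWL = ½ · t · |ΔQ| = ½ · 3.5 · 6 = $10.5.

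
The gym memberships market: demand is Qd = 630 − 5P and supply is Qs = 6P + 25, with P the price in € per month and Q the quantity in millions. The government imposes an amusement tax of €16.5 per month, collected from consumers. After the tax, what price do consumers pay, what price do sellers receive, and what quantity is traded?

Without the tax, 630 − 5P = 6P + 25 gives 11P = 605, so P* = €55 and Q* = 355.
With the tax collected from consumers, demand (in seller-price terms) shifts: Qd = 630 − 5(P + 16.5).
New equilibrium: consumers pay €64, sellers receive €47.5, Q = 310. (Wedge: Pb − Ps = 16.5.)
The less price-elastic side of the market bears the larger share of a per-unit tax.

Consumers pay €64; sellers receive €47.5; quantity = 310.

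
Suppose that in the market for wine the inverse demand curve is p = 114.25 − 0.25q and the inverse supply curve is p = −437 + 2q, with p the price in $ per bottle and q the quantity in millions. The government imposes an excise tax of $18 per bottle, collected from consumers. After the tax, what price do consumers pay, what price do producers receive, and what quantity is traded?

Inverting to q(p) form: qd = 457 − 4p; qs = 0.5p + 218.5.
Without the tax, 457 − 4p = 0.5p + 218.5 gives 4.5p = 238.5, so p* = $53 and q* = 245.
With the tax collected from consumers, demand (in seller-price terms) shifts: qd = 457 − 4(p + 18).
New equilibrium: consumers pay $55, producers receive $37, q = 237. (Wedge: pb − ps = 18.)
The less price-elastic side of the market bears the larger share of a per-unit tax.

Consumers pay $55; producers receive $37; quantity = 237.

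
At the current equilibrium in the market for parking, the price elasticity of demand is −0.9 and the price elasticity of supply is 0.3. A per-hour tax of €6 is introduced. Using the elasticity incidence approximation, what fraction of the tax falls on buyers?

Incidence ratio: buyers' share ≈ εs / (εs + |εd|) = 0.3 / (0.3 + 0.9) = 0.25.
Supply is the less elastic side, so buyers bear the smaller share.

Buyers' share ≈ 0.25.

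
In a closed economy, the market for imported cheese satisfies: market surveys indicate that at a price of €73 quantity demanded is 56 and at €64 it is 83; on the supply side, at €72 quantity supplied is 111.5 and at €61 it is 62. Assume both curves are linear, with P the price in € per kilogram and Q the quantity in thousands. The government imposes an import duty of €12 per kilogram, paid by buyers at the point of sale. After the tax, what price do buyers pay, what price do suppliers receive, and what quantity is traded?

Demand slope: (83 − 56)/(64 − 73) = -3, so Qd = 275 − 3P.
Supply slope: (62 − 111.5)/(61 − 72) = 4.5, so Qs = 4.5P − 212.5.
Before the tax: set 275 − 3P = 4.5P − 212.5 → P* = €65, Q* = 80.
With the tax collected from buyers, demand (in seller-price terms) shifts: Qd = 275 − 3(P + 12).
Solving gives Q = 58.4 with buyers paying €72.2 and suppliers receiving €60.2 (the €12 wedge).

Buyers pay €72.2; suppliers receive €60.2; quantity = 58.4.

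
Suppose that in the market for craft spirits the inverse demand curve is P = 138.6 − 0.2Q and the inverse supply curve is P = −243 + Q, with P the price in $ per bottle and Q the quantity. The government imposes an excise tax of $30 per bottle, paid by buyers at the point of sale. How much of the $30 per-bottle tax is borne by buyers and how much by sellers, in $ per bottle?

Buyers bear $5 per bottle; sellers bear $25 per bottle.

Inverting to Q(P) form: Qd = 693 − 5P; Qs = P + 243.
Without the tax, 693 − 5P = P + 243 gives 6P = 450, so P* = $75 and Q* = 318.
With the tax collected from buyers, demand (in seller-price terms) shifts: Qd = 693 − 5(P + 30).
New equilibrium: buyers pay $80, sellers receive $50, Q = 293. (Wedge: Pb − Ps = 30.)
Burden on buyers: $5; on sellers: $25. (They sum to $30.)
The less price-elastic side of the market bears the larger share of a per-unit tax.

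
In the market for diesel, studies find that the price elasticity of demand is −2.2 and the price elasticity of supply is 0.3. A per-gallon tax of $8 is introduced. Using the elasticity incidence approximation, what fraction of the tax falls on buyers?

Buyers' share ≈ 0.12.

Incidence ratio: buyers' share ≈ εs / (εs + |εd|) = 0.3 / (0.3 + 2.2) = 0.12.
Supply is the less elastic side, so buyers bear the smaller share.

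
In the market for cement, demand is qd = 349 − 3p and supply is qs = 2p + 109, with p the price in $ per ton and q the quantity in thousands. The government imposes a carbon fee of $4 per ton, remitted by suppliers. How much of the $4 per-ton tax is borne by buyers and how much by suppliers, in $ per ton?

Without the tax, 349 − 3p = 2p + 109 gives 5p = 240, so p* = $48 and q* = 205.
With the tax collected from suppliers, supply shifts: qs = 2(p − 4) + 109.
Solving gives q = 200.2 with buyers paying $49.6 and suppliers receiving $45.6 (the $4 wedge).
Burden on buyers: $1.6; on suppliers: $2.4. (They sum to $4.)
The less price-elastic side of the market bears the larger share of a per-unit tax.

Buyers bear $1.6 per ton; suppliers bear $2.4 per ton.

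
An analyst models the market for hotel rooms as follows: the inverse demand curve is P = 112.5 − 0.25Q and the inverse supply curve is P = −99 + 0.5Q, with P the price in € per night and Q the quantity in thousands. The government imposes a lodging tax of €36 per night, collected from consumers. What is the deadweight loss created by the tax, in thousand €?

Inverting to Q(P) form: Qd = 450 − 4P; Qs = 2P + 198.
Before the tax: set 450 − 4P = 2P + 198 → P* = €42, Q* = 282.
With the tax collected from consumers, demand (in seller-price terms) shifts: Qd = 450 − 4(P + 36).
Solving gives Q = 234 with consumers paying €54 and sellers receiving €18 (the €36 wedge).
Quantity falls by |ΔQ| = |282 − 234| = 48.
DWL = ½ · t · |ΔQ| = ½ · 36 · 48 = €864.

Deadweight loss = €864 thousand.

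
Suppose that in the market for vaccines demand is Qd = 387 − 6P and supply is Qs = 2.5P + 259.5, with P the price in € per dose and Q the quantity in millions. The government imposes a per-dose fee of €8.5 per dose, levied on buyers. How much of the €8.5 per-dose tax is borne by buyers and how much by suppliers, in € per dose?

Buyers bear €2.5 per dose; suppliers bear €6 per dose.

Before the tax: set 387 − 6P = 2.5P + 259.5 → P* = €15, Q* = 297.
With the tax collected from buyers, demand (in seller-price terms) shifts: Qd = 387 − 6(P + 8.5).
Solving gives Q = 282 with buyers paying €17.5 and suppliers receiving €9 (the €8.5 wedge).
Burden on buyers: €2.5; on suppliers: €6. (They sum to €8.5.)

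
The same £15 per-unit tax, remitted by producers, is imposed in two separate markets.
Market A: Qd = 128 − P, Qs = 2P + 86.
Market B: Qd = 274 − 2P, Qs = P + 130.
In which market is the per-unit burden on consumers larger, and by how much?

Market A: pre-tax P* = £14, Q* = 114; post-tax Q = 104; per-unit burden on consumers = £10.
Market B: pre-tax P* = £48, Q* = 178; post-tax Q = 168; per-unit burden on consumers = £5.
Difference: £10 vs £5 → market A is larger by £5.

Market A, by £5.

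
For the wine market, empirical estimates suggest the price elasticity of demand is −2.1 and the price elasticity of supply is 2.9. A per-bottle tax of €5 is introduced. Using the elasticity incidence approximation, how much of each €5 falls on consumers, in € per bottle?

Incidence ratio: consumers' share ≈ εs / (εs + |εd|) = 2.9 / (2.9 + 2.1) = 0.58.
So consumers bear ≈ 0.58 × €5 = €2.9; producers bear €2.1.

Consumers bear ≈ €2.9 per bottle.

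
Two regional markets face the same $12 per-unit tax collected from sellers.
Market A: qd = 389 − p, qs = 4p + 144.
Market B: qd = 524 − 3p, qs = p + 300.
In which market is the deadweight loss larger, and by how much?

Market A: pre-tax p* = $49, q* = 340; post-tax q = 330.4; deadweight loss = $57.6.
Market B: pre-tax p* = $56, q* = 356; post-tax q = 347; deadweight loss = $54.
Difference: $57.6 vs $54 → market A is larger by $3.6.

Market A, by $3.6.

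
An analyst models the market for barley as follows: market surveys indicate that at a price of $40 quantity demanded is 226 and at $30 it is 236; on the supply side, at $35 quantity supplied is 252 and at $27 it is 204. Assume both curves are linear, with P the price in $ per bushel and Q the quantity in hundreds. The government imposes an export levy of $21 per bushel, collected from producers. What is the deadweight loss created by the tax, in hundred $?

Demand slope: (236 − 226)/(30 − 40) = -1, so Qd = 266 − P.
Supply slope: (204 − 252)/(27 − 35) = 6, so Qs = 6P + 42.
Without the tax, 266 − P = 6P + 42 gives 7P = 224, so P* = $32 and Q* = 234.
With the tax collected from producers, supply shifts: Qs = 6(P − 21) + 42.
New equilibrium: buyers pay $50, producers receive $29, Q = 216. (Wedge: Pb − Ps = 21.)
Quantity falls by |ΔQ| = |234 − 216| = 18.
DWL = ½ · t · |ΔQ| = ½ · 21 · 18 = $189.

Deadweight loss = $189 hundred.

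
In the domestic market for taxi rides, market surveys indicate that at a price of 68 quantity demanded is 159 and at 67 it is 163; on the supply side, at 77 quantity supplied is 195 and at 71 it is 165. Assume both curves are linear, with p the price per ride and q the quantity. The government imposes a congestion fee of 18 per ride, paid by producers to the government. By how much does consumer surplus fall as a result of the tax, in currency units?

Demand slope: (163 − 159)/(67 − 68) = -4, so qd = 431 − 4p.
Supply slope: (165 − 195)/(71 − 77) = 5, so qs = 5p − 190.
Before the tax: set 431 − 4p = 5p − 190 → p* = 69, q* = 155.
With the tax collected from producers, supply shifts: qs = 5(p − 18) − 190.
Solving gives q = 115 with consumers paying 79 and producers receiving 61 (the 18 wedge).
ΔCS is the trapezoid between Q = 115 and Q = 155 of height 10: ½ · (155 + 115) · 10 = 1350.

Consumer surplus falls by 1350.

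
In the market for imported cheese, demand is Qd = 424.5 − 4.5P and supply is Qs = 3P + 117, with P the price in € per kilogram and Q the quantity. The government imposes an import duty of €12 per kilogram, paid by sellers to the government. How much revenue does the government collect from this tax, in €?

Tax revenue = €2620.8.

Without the tax, 424.5 − 4.5P = 3P + 117 gives 7.5P = 307.5, so P* = €41 and Q* = 240.
With the tax collected from sellers, supply shifts: Qs = 3(P − 12) + 117.
New equilibrium: buyers pay €45.8, sellers receive €33.8, Q = 218.4. (Wedge: Pb − Ps = 12.)
Revenue = t · Q = 12 · 218.4 = €2620.8.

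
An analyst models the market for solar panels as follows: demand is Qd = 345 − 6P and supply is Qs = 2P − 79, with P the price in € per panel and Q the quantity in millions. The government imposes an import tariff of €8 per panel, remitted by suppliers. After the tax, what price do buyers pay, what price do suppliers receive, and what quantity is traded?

Buyers pay €55; suppliers receive €47; quantity = 15.

Without the tax, 345 − 6P = 2P − 79 gives 8P = 424, so P* = €53 and Q* = 27.
With the tax collected from suppliers, supply shifts: Qs = 2(P − 8) − 79.
Solving gives Q = 15 with buyers paying €55 and suppliers receiving €47 (the €8 wedge).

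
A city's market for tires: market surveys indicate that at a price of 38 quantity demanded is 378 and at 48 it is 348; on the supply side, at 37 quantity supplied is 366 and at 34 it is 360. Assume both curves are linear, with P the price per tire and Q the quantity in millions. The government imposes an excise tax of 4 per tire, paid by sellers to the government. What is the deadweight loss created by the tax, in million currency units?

Demand slope: (348 − 378)/(48 − 38) = -3, so Qd = 492 − 3P.
Supply slope: (360 − 366)/(34 − 37) = 2, so Qs = 2P + 292.
Before the tax: set 492 − 3P = 2P + 292 → P* = 40, Q* = 372.
With the tax collected from sellers, supply shifts: Qs = 2(P − 4) + 292.
Solving gives Q = 367.2 with consumers paying 41.6 and sellers receiving 37.6 (the 4 wedge).
Quantity falls by |ΔQ| = |372 − 367.2| = 4.8.
DWL = ½ · t · |ΔQ| = ½ · 4 · 4.8 = 9.6.

Deadweight loss = 9.6 million.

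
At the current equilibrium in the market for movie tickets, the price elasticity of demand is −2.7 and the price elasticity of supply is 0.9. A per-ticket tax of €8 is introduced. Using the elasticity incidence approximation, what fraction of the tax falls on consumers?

Consumers' share ≈ 0.25.

Incidence ratio: consumers' share ≈ εs / (εs + |εd|) = 0.9 / (0.9 + 2.7) = 0.25.
Supply is the less elastic side, so consumers bear the smaller share.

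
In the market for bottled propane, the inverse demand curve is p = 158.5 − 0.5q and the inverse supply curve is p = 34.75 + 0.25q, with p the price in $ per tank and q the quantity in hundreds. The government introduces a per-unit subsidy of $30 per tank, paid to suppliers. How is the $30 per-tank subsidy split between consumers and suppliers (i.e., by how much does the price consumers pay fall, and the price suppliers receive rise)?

Consumers gain $20 per tank; suppliers gain $10 per tank.

Inverting to q(p) form: qd = 317 − 2p; qs = 4p − 139.
Before the subsidy: set 317 − 2p = 4p − 139 → p* = $76, q* = 165.
With a per-unit subsidy paid to suppliers, each receives p + 30 per unit sold, so supply becomes qs = 4(p + 30) − 139.
New equilibrium: consumers pay $56, suppliers receive $86, q = 205. (Wedge: pb − ps = −30.)
Gain to consumers: $20; to suppliers: $10. (They sum to $30.)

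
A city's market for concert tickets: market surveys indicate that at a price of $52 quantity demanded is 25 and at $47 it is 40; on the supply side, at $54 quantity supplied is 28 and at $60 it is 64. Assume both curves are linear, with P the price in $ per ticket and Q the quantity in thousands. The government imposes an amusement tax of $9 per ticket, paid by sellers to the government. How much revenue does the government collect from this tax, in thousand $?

Demand slope: (40 − 25)/(47 − 52) = -3, so Qd = 181 − 3P.
Supply slope: (64 − 28)/(60 − 54) = 6, so Qs = 6P − 296.
Before the tax: set 181 − 3P = 6P − 296 → P* = $53, Q* = 22.
With the tax collected from sellers, supply shifts: Qs = 6(P − 9) − 296.
New equilibrium: consumers pay $59, sellers receive $50, Q = 4. (Wedge: Pb − Ps = 9.)
Revenue = t · Q = 9 · 4 = $36.

Tax revenue = $36 thousand.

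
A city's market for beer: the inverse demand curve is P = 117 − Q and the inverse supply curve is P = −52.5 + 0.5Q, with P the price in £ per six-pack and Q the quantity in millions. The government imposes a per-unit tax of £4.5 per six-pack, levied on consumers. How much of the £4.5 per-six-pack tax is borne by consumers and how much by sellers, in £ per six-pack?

Rewrite in direct form: Qd = 117 − P and Qs = 2P + 105.
Without the tax, 117 − P = 2P + 105 gives 3P = 12, so P* = £4 and Q* = 113.
With the tax collected from consumers, demand (in seller-price terms) shifts: Qd = 117 − (P + 4.5).
New equilibrium: consumers pay £7, sellers receive £2.5, Q = 110. (Wedge: Pb − Ps = 4.5.)
Burden on consumers: £3; on sellers: £1.5. (They sum to £4.5.)
The less price-elastic side of the market bears the larger share of a per-unit tax.

Consumers bear £3 per six-pack; sellers bear £1.5 per six-pack.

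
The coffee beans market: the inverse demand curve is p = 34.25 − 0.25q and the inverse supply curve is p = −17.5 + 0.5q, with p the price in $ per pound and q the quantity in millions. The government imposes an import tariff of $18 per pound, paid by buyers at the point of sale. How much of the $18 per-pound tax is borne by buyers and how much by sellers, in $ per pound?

Rewrite in direct form: qd = 137 − 4p and qs = 2p + 35.
Without the tax, 137 − 4p = 2p + 35 gives 6p = 102, so p* = $17 and q* = 69.
With the tax collected from buyers, demand (in seller-price terms) shifts: qd = 137 − 4(p + 18).
Solving gives q = 45 with buyers paying $23 and sellers receiving $5 (the $18 wedge).
Burden on buyers: $6; on sellers: $12. (They sum to $18.)
The less price-elastic side of the market bears the larger share of a per-unit tax.

Buyers bear $6 per pound; sellers bear $12 per pound.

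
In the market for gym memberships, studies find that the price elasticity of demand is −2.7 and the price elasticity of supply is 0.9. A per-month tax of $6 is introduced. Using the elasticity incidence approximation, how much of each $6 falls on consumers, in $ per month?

Consumers bear ≈ $1.5 per month.

Incidence ratio: consumers' share ≈ εs / (εs + |εd|) = 0.9 / (0.9 + 2.7) = 0.25.
So consumers bear ≈ 0.25 × $6 = $1.5; sellers bear $4.5.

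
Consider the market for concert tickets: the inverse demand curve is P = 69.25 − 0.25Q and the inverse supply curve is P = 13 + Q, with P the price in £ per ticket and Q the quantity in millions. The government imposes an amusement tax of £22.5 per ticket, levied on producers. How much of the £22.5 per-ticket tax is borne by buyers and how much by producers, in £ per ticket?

Rewrite in direct form: Qd = 277 − 4P and Qs = P − 13.
Before the tax: set 277 − 4P = P − 13 → P* = £58, Q* = 45.
With the tax collected from producers, supply shifts: Qs = (P − 22.5) − 13.
New equilibrium: buyers pay £62.5, producers receive £40, Q = 27. (Wedge: Pb − Ps = 22.5.)
Burden on buyers: £4.5; on producers: £18. (They sum to £22.5.)

Buyers bear £4.5 per ticket; producers bear £18 per ticket.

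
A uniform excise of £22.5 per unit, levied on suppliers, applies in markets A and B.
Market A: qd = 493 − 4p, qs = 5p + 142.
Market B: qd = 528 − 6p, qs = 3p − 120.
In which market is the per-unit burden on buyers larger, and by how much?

Market A: pre-tax p* = £39, q* = 337; post-tax q = 287; per-unit burden on buyers = £12.5.
Market B: pre-tax p* = £72, q* = 96; post-tax q = 51; per-unit burden on buyers = £7.5.
Difference: £12.5 vs £7.5 → market A is larger by £5.

Market A, by £5.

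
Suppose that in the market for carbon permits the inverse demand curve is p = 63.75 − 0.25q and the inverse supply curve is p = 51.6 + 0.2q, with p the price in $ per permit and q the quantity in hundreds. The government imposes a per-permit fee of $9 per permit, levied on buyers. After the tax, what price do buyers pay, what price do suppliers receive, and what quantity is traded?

Inverting to q(p) form: qd = 255 − 4p; qs = 5p − 258.
Without the tax, 255 − 4p = 5p − 258 gives 9p = 513, so p* = $57 and q* = 27.
With the tax collected from buyers, demand (in seller-price terms) shifts: qd = 255 − 4(p + 9).
Solving gives q = 7 with buyers paying $62 and suppliers receiving $53 (the $9 wedge).

Buyers pay $62; suppliers receive $53; quantity = 7.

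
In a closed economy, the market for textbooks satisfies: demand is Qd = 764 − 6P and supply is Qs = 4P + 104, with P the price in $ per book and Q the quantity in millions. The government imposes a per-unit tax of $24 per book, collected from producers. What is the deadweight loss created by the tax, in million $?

Deadweight loss = $691.2 million.

Without the tax, 764 − 6P = 4P + 104 gives 10P = 660, so P* = $66 and Q* = 368.
With the tax collected from producers, supply shifts: Qs = 4(P − 24) + 104.
Solving gives Q = 310.4 with consumers paying $75.6 and producers receiving $51.6 (the $24 wedge).
Quantity falls by |ΔQ| = |368 − 310.4| = 57.6.
DWL = ½ · t · |ΔQ| = ½ · 24 · 57.6 = $691.2.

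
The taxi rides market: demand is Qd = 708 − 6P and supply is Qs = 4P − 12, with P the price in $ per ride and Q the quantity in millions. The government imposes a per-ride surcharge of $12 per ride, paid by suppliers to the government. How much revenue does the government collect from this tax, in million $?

Tax revenue = $2966.4 million.

Before the tax: set 708 − 6P = 4P − 12 → P* = $72, Q* = 276.
With the tax collected from suppliers, supply shifts: Qs = 4(P − 12) − 12.
Solving gives Q = 247.2 with buyers paying $76.8 and suppliers receiving $64.8 (the $12 wedge).
Revenue = t · Q = 12 · 247.2 = $2966.4.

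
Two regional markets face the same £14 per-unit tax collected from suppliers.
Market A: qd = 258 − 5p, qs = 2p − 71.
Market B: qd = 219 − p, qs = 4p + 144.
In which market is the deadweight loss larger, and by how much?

Market A, by £61.6.

Market A: pre-tax p* = £47, q* = 23; post-tax q = 3; deadweight loss = £140.
Market B: pre-tax p* = £15, q* = 204; post-tax q = 192.8; deadweight loss = £78.4.
Difference: £140 vs £78.4 → market A is larger by £61.6.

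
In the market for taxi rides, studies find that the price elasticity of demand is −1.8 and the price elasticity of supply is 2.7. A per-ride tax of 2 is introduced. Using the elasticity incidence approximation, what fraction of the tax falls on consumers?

Incidence ratio: consumers' share ≈ εs / (εs + |εd|) = 2.7 / (2.7 + 1.8) = 0.6.
Supply is the more elastic side, so consumers bear the larger share.

Consumers' share ≈ 0.6.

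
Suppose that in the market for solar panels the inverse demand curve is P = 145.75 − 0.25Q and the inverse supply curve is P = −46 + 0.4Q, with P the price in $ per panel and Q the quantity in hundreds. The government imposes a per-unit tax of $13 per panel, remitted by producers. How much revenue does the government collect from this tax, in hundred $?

Tax revenue = $3575 hundred.

Rewrite in direct form: Qd = 583 − 4P and Qs = 2.5P + 115.
Without the tax, 583 − 4P = 2.5P + 115 gives 6.5P = 468, so P* = $72 and Q* = 295.
With the tax collected from producers, supply shifts: Qs = 2.5(P − 13) + 115.
New equilibrium: buyers pay $77, producers receive $64, Q = 275. (Wedge: Pb − Ps = 13.)
Revenue = t · Q = 13 · 275 = $3575.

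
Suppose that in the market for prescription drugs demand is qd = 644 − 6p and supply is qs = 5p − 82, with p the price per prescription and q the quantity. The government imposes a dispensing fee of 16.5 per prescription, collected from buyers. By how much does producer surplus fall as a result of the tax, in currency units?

Before the tax: set 644 − 6p = 5p − 82 → p* = 66, q* = 248.
With the tax collected from buyers, demand (in seller-price terms) shifts: qd = 644 − 6(p + 16.5).
New equilibrium: buyers pay 73.5, producers receive 57, q = 203. (Wedge: pb − ps = 16.5.)
ΔPS is the trapezoid between Q = 203 and Q = 248 of height 9: ½ · (248 + 203) · 9 = 2029.5.

Producer surplus falls by 2029.5.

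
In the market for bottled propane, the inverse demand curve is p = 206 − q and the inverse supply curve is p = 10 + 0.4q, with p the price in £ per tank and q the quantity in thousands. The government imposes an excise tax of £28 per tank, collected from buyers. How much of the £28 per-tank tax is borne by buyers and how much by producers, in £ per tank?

Inverting to q(p) form: qd = 206 − p; qs = 2.5p − 25.
Before the tax: set 206 − p = 2.5p − 25 → p* = £66, q* = 140.
With the tax collected from buyers, demand (in seller-price terms) shifts: qd = 206 − (p + 28).
New equilibrium: buyers pay £86, producers receive £58, q = 120. (Wedge: pb − ps = 28.)
Burden on buyers: £20; on producers: £8. (They sum to £28.)

Buyers bear £20 per tank; producers bear £8 per tank.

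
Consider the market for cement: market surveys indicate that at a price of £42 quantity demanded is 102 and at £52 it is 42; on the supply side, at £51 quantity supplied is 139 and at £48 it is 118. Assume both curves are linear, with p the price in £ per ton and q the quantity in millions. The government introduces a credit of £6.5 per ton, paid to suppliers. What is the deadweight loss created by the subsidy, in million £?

Deadweight loss = £68.25 million.

Demand slope: (42 − 102)/(52 − 42) = -6, so qd = 354 − 6p.
Supply slope: (118 − 139)/(48 − 51) = 7, so qs = 7p − 218.
Before the subsidy: set 354 − 6p = 7p − 218 → p* = £44, q* = 90.
With a per-unit subsidy paid to suppliers, each receives p + 6.5 per unit sold, so supply becomes qs = 7(p + 6.5) − 218.
Solving gives q = 111 with buyers paying £40.5 and suppliers receiving £47 (the £6.5 wedge).
Quantity rises by |ΔQ| = |90 − 111| = 21.
DWL = ½ · t · |ΔQ| = ½ · 6.5 · 21 = £68.25.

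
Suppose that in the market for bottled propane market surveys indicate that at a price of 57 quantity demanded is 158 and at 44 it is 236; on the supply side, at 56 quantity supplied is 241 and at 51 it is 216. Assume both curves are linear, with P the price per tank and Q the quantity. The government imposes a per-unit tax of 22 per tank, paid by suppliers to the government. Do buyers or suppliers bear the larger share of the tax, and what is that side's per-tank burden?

Suppliers bear the larger share: 12 per tank.

Demand slope: (236 − 158)/(44 − 57) = -6, so Qd = 500 − 6P.
Supply slope: (216 − 241)/(51 − 56) = 5, so Qs = 5P − 39.
Without the tax, 500 − 6P = 5P − 39 gives 11P = 539, so P* = 49 and Q* = 206.
With the tax collected from suppliers, supply shifts: Qs = 5(P − 22) − 39.
New equilibrium: buyers pay 59, suppliers receive 37, Q = 146. (Wedge: Pb − Ps = 22.)
Per-tank burden: buyers 10, suppliers 12.
Suppliers take the larger share because supply is less price-elastic here (demand slope 6 vs supply slope 5).
The less price-elastic side of the market bears the larger share of a per-unit tax.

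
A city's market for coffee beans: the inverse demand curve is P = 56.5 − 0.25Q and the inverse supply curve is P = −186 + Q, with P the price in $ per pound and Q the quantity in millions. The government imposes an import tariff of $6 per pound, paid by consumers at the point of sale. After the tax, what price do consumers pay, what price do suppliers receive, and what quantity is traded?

Inverting to Q(P) form: Qd = 226 − 4P; Qs = P + 186.
Before the tax: set 226 − 4P = P + 186 → P* = $8, Q* = 194.
With the tax collected from consumers, demand (in seller-price terms) shifts: Qd = 226 − 4(P + 6).
Solving gives Q = 189.2 with consumers paying $9.2 and suppliers receiving $3.2 (the $6 wedge).

Consumers pay $9.2; suppliers receive $3.2; quantity = 189.2.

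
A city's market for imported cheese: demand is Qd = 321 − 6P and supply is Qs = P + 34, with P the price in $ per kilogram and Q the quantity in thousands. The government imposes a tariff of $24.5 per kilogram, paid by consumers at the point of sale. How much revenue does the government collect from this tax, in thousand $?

Tax revenue = $1323 thousand.

Without the tax, 321 − 6P = P + 34 gives 7P = 287, so P* = $41 and Q* = 75.
With the tax collected from consumers, demand (in seller-price terms) shifts: Qd = 321 − 6(P + 24.5).
Solving gives Q = 54 with consumers paying $44.5 and suppliers receiving $20 (the $24.5 wedge).
Revenue = t · Q = 24.5 · 54 = $1323.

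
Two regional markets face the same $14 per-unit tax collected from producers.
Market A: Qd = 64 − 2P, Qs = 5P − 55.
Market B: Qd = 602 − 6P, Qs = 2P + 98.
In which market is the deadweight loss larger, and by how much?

Market A: pre-tax P* = $17, Q* = 30; post-tax Q = 10; deadweight loss = $140.
Market B: pre-tax P* = $63, Q* = 224; post-tax Q = 203; deadweight loss = $147.
Difference: $140 vs $147 → market B is larger by $7.

Market B, by $7.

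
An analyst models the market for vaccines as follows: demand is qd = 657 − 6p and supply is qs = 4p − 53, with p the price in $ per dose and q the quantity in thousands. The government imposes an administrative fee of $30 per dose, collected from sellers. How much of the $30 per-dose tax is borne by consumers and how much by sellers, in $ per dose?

Without the tax, 657 − 6p = 4p − 53 gives 10p = 710, so p* = $71 and q* = 231.
With the tax collected from sellers, supply shifts: qs = 4(p − 30) − 53.
New equilibrium: consumers pay $83, sellers receive $53, q = 159. (Wedge: pb − ps = 30.)
Burden on consumers: $12; on sellers: $18. (They sum to $30.)

Consumers bear $12 per dose; sellers bear $18 per dose.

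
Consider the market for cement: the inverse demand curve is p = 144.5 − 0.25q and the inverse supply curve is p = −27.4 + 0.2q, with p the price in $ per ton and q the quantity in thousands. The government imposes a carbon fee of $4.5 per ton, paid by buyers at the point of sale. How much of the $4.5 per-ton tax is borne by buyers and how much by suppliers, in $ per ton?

Inverting to q(p) form: qd = 578 − 4p; qs = 5p + 137.
Before the tax: set 578 − 4p = 5p + 137 → p* = $49, q* = 382.
With the tax collected from buyers, demand (in seller-price terms) shifts: qd = 578 − 4(p + 4.5).
Solving gives q = 372 with buyers paying $51.5 and suppliers receiving $47 (the $4.5 wedge).
Burden on buyers: $2.5; on suppliers: $2. (They sum to $4.5.)
The less price-elastic side of the market bears the larger share of a per-unit tax.

Buyers bear $2.5 per ton; suppliers bear $2 per ton.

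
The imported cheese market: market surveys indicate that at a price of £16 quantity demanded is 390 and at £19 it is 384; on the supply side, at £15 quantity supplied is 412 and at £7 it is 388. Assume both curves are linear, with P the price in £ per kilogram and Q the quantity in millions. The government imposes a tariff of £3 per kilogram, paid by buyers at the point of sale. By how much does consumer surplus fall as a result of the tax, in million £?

Consumer surplus falls by £716.76 million.

Demand slope: (384 − 390)/(19 − 16) = -2, so Qd = 422 − 2P.
Supply slope: (388 − 412)/(7 − 15) = 3, so Qs = 3P + 367.
Before the tax: set 422 − 2P = 3P + 367 → P* = £11, Q* = 400.
With the tax collected from buyers, demand (in seller-price terms) shifts: Qd = 422 − 2(P + 3).
New equilibrium: buyers pay £12.8, producers receive £9.8, Q = 396.4. (Wedge: Pb − Ps = 3.)
ΔCS is the trapezoid between Q = 396.4 and Q = 400 of height £1.8: ½ · (400 + 396.4) · 1.8 = £716.76.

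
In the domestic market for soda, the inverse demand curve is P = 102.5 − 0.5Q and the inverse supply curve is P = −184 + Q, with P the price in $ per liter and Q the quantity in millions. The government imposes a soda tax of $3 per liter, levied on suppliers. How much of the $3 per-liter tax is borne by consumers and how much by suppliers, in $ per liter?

Inverting to Q(P) form: Qd = 205 − 2P; Qs = P + 184.
Before the tax: set 205 − 2P = P + 184 → P* = $7, Q* = 191.
With the tax collected from suppliers, supply shifts: Qs = (P − 3) + 184.
Solving gives Q = 189 with consumers paying $8 and suppliers receiving $5 (the $3 wedge).
Burden on consumers: $1; on suppliers: $2. (They sum to $3.)
The less price-elastic side of the market bears the larger share of a per-unit tax.

Consumers bear $1 per liter; suppliers bear $2 per liter.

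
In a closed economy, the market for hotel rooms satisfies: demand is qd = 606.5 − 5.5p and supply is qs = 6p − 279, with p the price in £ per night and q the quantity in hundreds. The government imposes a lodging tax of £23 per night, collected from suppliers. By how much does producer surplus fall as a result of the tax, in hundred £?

Producer surplus falls by £1650 hundred.

Before the tax: set 606.5 − 5.5p = 6p − 279 → p* = £77, q* = 183.
With the tax collected from suppliers, supply shifts: qs = 6(p − 23) − 279.
New equilibrium: buyers pay £89, suppliers receive £66, q = 117. (Wedge: pb − ps = 23.)
ΔPS is the trapezoid between Q = 117 and Q = 183 of height £11: ½ · (183 + 117) · 11 = £1650.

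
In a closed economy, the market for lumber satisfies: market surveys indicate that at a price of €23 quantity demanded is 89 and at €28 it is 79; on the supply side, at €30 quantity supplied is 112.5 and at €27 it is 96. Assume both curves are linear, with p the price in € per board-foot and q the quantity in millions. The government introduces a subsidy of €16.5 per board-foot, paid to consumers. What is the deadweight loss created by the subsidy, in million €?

Demand slope: (79 − 89)/(28 − 23) = -2, so qd = 135 − 2p.
Supply slope: (96 − 112.5)/(27 − 30) = 5.5, so qs = 5.5p − 52.5.
Without the subsidy, 135 − 2p = 5.5p − 52.5 gives 7.5p = 187.5, so p* = €25 and q* = 85.
With a per-unit subsidy paid to consumers, each effectively pays p − 16.5, so demand becomes qd = 135 − 2(p − 16.5).
Solving gives q = 109.2 with consumers paying €12.9 and sellers receiving €29.4 (the €16.5 wedge).
Quantity rises by |ΔQ| = |85 − 109.2| = 24.2.
DWL = ½ · t · |ΔQ| = ½ · 16.5 · 24.2 = €199.65.

Deadweight loss = €199.65 million.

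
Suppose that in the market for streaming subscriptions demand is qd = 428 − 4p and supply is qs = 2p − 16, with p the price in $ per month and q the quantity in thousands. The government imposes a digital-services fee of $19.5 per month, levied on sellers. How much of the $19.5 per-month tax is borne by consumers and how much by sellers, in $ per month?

Before the tax: set 428 − 4p = 2p − 16 → p* = $74, q* = 132.
With the tax collected from sellers, supply shifts: qs = 2(p − 19.5) − 16.
Solving gives q = 106 with consumers paying $80.5 and sellers receiving $61 (the $19.5 wedge).
Burden on consumers: $6.5; on sellers: $13. (They sum to $19.5.)

Consumers bear $6.5 per month; sellers bear $13 per month.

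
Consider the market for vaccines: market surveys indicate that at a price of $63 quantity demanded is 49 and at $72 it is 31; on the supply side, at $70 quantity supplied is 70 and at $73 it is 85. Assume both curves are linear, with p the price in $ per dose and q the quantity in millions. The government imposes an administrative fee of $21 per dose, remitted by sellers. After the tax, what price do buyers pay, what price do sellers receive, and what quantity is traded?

Buyers pay $80; sellers receive $59; quantity = 15.

Demand slope: (31 − 49)/(72 − 63) = -2, so qd = 175 − 2p.
Supply slope: (85 − 70)/(73 − 70) = 5, so qs = 5p − 280.
Without the tax, 175 − 2p = 5p − 280 gives 7p = 455, so p* = $65 and q* = 45.
With the tax collected from sellers, supply shifts: qs = 5(p − 21) − 280.
Solving gives q = 15 with buyers paying $80 and sellers receiving $59 (the $21 wedge).
The less price-elastic side of the market bears the larger share of a per-unit tax.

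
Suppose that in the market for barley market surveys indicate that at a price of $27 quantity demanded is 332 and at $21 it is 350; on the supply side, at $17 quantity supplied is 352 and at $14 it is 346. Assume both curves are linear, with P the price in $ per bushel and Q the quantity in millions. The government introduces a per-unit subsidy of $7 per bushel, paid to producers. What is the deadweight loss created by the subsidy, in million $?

Demand slope: (350 − 332)/(21 − 27) = -3, so Qd = 413 − 3P.
Supply slope: (346 − 352)/(14 − 17) = 2, so Qs = 2P + 318.
Without the subsidy, 413 − 3P = 2P + 318 gives 5P = 95, so P* = $19 and Q* = 356.
With a per-unit subsidy paid to producers, each receives P + 7 per unit sold, so supply becomes Qs = 2(P + 7) + 318.
Solving gives Q = 364.4 with consumers paying $16.2 and producers receiving $23.2 (the $7 wedge).
Quantity rises by |ΔQ| = |356 − 364.4| = 8.4.
DWL = ½ · t · |ΔQ| = ½ · 7 · 8.4 = $29.4.

Deadweight loss = $29.4 million.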